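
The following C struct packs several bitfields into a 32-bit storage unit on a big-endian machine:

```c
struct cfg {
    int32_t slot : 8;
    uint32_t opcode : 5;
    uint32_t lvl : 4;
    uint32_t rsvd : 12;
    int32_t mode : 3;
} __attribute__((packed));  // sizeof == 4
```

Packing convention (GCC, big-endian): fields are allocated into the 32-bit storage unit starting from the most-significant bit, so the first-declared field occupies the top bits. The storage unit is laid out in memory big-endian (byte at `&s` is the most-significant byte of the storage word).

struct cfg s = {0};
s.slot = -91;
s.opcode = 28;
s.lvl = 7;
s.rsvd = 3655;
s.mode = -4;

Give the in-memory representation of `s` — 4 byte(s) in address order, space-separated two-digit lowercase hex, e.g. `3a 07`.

slot (8b) val=-91 bits=0xa5 at bit 24: 0xa5000000
opcode (5b) val=28 bits=0x1c at bit 19: 0xa5e00000
lvl (4b) val=7 bits=0x7 at bit 15: 0xa5e38000
rsvd (12b) val=3655 bits=0xe47 at bit 3: 0xa5e3f238
mode (3b) val=-4 bits=0x4 at bit 0: 0xa5e3f23c
word = 0xa5e3f23c → big-endian bytes:
  [0]=0xa5  [1]=0xe3  [2]=0xf2  [3]=0x3c

a5 e3 f2 3c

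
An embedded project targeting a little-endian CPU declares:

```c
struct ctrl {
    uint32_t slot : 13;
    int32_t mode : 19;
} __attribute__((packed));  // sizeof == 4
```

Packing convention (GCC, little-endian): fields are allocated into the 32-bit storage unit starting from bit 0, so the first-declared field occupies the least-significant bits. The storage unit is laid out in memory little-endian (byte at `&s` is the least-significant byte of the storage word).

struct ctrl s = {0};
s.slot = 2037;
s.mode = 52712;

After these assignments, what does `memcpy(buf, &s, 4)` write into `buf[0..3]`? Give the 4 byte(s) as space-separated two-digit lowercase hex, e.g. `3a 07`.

slot (13b) val=2037 bits=0x7f5 at bit 0: 0x000007f5
mode (19b) val=52712 bits=0xcde8 at bit 13: 0x19bd07f5
word = 0x19bd07f5 → little-endian bytes:
  [0]=0xf5  [1]=0x07  [2]=0xbd  [3]=0x19

f5 07 bd 19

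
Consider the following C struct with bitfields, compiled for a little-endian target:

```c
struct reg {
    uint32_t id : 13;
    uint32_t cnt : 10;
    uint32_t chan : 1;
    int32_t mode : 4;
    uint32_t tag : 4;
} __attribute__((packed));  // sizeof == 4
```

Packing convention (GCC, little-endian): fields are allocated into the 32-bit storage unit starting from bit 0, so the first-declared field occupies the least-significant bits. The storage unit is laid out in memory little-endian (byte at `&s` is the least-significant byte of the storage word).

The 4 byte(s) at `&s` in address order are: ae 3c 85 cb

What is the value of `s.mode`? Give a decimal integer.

[0]=0xae [1]=0x3c [2]=0x85 [3]=0xcb (little-endian) → word 0xcb853cae
id:13 @ bit 0 → (0xcb853cae>>0)&0x1fff = 0x1cae
cnt:10 @ bit 13 → (0xcb853cae>>13)&0x3ff = 0x29
chan:1 @ bit 23 → (0xcb853cae>>23)&0x1 = 0x1
mode:4 @ bit 24 → (0xcb853cae>>24)&0xf = 0xb  ←
tag:4 @ bit 28 → (0xcb853cae>>28)&0xf = 0xc
mode signed 4b, MSB=1: 11 - 16 = -5

-5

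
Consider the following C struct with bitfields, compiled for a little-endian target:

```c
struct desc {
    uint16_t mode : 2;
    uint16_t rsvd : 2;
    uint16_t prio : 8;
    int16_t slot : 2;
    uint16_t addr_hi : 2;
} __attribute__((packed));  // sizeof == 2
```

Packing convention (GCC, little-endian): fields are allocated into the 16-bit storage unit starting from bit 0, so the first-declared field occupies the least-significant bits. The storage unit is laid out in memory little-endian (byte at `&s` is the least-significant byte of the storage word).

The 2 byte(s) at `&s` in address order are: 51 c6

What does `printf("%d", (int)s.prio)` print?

[0]=0x51 [1]=0xc6 (little-endian) → word 0xc651
mode [0+:2] = (word>>0) & 0x3 = 1
rsvd [2+:2] = (word>>2) & 0x3 = 0
prio [4+:8] = (word>>4) & 0xff = 101  ←
slot [12+:2] = (word>>12) & 0x3 = 0
addr_hi [14+:2] = (word>>14) & 0x3 = 3

101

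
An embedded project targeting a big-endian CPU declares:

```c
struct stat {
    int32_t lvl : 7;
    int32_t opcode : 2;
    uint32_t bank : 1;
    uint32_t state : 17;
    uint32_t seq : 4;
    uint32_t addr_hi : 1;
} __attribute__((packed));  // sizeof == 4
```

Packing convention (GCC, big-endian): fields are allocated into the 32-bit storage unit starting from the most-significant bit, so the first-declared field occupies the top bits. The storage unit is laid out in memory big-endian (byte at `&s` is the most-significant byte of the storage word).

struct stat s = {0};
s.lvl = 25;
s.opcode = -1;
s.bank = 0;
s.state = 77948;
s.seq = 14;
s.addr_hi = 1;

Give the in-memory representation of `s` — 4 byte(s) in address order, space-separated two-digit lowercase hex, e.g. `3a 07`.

33 a6 0f 9d

lvl:7 = 25 → 0x19 << 25 → word 0x32000000
opcode:2 = -1 → 0x3 << 23 → word 0x33800000
bank:1 = 0 → 0x0 << 22 → word 0x33800000
state:17 = 77948 → 0x1307c << 5 → word 0x33a60f80
seq:4 = 14 → 0xe << 1 → word 0x33a60f9c
addr_hi:1 = 1 → 0x1 << 0 → word 0x33a60f9d
word = 0x33a60f9d → big-endian bytes:
  [0]=0x33  [1]=0xa6  [2]=0x0f  [3]=0x9d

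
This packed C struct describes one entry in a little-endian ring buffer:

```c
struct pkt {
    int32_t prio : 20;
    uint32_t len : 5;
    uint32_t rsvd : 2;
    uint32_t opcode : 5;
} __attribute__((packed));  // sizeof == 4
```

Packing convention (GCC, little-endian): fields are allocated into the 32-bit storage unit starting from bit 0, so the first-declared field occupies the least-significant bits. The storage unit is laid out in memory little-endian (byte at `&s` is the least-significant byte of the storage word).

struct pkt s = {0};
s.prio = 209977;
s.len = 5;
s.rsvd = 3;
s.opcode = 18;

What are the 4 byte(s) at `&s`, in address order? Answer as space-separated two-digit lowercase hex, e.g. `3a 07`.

prio (20b) val=209977 bits=0x33439 at bit 0: 0x00033439
len (5b) val=5 bits=0x5 at bit 20: 0x00533439
rsvd (2b) val=3 bits=0x3 at bit 25: 0x06533439
opcode (5b) val=18 bits=0x12 at bit 27: 0x96533439
word = 0x96533439 → little-endian bytes:
  [0]=0x39  [1]=0x34  [2]=0x53  [3]=0x96

39 34 53 96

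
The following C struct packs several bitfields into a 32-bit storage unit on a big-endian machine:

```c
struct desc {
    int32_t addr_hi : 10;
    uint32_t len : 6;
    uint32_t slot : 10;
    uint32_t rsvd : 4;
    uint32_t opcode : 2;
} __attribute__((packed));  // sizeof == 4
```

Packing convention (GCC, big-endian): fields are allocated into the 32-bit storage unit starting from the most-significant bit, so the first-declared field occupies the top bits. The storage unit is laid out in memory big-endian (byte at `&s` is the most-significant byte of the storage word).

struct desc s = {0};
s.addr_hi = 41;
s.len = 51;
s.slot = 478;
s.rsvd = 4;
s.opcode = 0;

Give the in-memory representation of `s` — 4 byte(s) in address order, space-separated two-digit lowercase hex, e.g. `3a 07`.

0a 73 77 90

[22+:10] addr_hi=41 & 0x3ff = 0x29; word=0x0a400000
[16+:6] len=51 & 0x3f = 0x33; word=0x0a730000
[6+:10] slot=478 & 0x3ff = 0x1de; word=0x0a737780
[2+:4] rsvd=4 & 0xf = 0x4; word=0x0a737790
[0+:2] opcode=0 & 0x3 = 0x0; word=0x0a737790
word = 0x0a737790 → big-endian bytes:
  [0]=0x0a  [1]=0x73  [2]=0x77  [3]=0x90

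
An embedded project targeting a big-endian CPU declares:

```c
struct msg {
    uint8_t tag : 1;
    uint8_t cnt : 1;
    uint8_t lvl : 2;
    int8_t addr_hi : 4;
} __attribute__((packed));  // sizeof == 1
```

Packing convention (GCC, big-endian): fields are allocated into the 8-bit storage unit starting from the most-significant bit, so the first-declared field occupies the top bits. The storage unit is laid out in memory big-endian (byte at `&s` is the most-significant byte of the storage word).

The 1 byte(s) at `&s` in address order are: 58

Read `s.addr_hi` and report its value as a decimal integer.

-8

[0]=0x58 (big-endian) → word 0x58
tag:1 @ bit 7 → (0x58>>7)&0x1 = 0x0
cnt:1 @ bit 6 → (0x58>>6)&0x1 = 0x1
lvl:2 @ bit 4 → (0x58>>4)&0x3 = 0x1
addr_hi:4 @ bit 0 → (0x58>>0)&0xf = 0x8  ←
addr_hi signed 4b, MSB=1: 8 - 16 = -8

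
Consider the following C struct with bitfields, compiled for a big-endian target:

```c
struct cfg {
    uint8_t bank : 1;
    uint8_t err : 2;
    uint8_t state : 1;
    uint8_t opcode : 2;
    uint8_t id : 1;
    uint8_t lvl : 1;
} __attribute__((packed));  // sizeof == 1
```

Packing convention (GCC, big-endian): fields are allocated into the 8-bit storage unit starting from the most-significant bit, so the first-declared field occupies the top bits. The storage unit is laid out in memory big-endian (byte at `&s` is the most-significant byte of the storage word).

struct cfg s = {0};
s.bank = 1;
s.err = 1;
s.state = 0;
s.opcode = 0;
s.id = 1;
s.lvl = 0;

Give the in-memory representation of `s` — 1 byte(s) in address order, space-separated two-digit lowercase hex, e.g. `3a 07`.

a2

bank (1b) val=1 bits=0x1 at bit 7: 0x80
err (2b) val=1 bits=0x1 at bit 5: 0xa0
state (1b) val=0 bits=0x0 at bit 4: 0xa0
opcode (2b) val=0 bits=0x0 at bit 2: 0xa0
id (1b) val=1 bits=0x1 at bit 1: 0xa2
lvl (1b) val=0 bits=0x0 at bit 0: 0xa2
word = 0xa2 → big-endian bytes:
  [0]=0xa2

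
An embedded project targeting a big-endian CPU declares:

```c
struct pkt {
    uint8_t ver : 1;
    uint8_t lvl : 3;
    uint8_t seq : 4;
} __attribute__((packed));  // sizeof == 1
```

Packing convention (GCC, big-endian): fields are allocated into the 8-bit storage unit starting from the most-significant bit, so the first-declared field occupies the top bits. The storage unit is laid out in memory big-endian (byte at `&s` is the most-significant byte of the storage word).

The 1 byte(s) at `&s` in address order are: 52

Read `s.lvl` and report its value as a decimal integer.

[0]=0x52 (big-endian) → word 0x52
ver [7+:1] = (word>>7) & 0x1 = 0
lvl [4+:3] = (word>>4) & 0x7 = 5  ←
seq [0+:4] = (word>>0) & 0xf = 2

5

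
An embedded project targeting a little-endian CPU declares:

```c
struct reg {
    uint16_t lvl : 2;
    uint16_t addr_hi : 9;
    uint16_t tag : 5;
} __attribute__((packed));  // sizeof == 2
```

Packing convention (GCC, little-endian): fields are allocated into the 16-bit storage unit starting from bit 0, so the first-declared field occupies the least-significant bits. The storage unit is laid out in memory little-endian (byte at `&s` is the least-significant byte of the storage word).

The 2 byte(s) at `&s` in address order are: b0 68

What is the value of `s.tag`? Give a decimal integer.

[0]=0xb0 [1]=0x68 (little-endian) → word 0x68b0
lvl [0+:2] = (word>>0) & 0x3 = 0
addr_hi [2+:9] = (word>>2) & 0x1ff = 44
tag [11+:5] = (word>>11) & 0x1f = 13  ←

13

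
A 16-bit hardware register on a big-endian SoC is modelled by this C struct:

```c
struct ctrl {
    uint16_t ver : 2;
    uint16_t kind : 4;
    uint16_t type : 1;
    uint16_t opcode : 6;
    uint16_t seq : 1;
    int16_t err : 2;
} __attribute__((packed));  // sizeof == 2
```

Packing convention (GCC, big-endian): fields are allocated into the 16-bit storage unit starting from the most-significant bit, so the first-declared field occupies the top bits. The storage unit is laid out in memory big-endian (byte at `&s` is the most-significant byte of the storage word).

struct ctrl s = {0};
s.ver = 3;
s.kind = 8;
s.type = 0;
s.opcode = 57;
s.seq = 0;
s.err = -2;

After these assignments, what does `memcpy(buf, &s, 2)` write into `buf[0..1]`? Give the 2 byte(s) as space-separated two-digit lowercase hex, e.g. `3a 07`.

e1 ca

ver:2 = 3 → 0x3 << 14 → word 0xc000
kind:4 = 8 → 0x8 << 10 → word 0xe000
type:1 = 0 → 0x0 << 9 → word 0xe000
opcode:6 = 57 → 0x39 << 3 → word 0xe1c8
seq:1 = 0 → 0x0 << 2 → word 0xe1c8
err:2 = -2 → 0x2 << 0 → word 0xe1ca
word = 0xe1ca → big-endian bytes:
  [0]=0xe1  [1]=0xca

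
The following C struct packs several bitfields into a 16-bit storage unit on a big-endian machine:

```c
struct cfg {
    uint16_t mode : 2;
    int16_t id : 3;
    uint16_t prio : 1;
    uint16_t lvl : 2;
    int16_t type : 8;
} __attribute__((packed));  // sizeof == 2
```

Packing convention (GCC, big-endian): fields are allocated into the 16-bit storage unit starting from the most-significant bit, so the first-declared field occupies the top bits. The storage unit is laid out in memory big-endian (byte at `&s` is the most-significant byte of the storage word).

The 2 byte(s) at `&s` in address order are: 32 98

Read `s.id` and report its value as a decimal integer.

[0]=0x32 [1]=0x98 (big-endian) → word 0x3298
mode:2 @ bit 14 → (0x3298>>14)&0x3 = 0x0
id:3 @ bit 11 → (0x3298>>11)&0x7 = 0x6  ←
prio:1 @ bit 10 → (0x3298>>10)&0x1 = 0x0
lvl:2 @ bit 8 → (0x3298>>8)&0x3 = 0x2
type:8 @ bit 0 → (0x3298>>0)&0xff = 0x98
id signed 3b, MSB=1: 6 - 8 = -2

-2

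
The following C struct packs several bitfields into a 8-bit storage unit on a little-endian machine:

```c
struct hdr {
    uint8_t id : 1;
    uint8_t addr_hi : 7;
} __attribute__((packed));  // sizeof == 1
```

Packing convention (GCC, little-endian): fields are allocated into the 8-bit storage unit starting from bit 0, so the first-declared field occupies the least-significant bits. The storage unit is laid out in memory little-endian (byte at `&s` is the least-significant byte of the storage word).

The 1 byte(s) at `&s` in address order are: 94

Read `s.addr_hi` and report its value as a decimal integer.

[0]=0x94 (little-endian) → word 0x94
id [0+:1] = (word>>0) & 0x1 = 0
addr_hi [1+:7] = (word>>1) & 0x7f = 74  ←

74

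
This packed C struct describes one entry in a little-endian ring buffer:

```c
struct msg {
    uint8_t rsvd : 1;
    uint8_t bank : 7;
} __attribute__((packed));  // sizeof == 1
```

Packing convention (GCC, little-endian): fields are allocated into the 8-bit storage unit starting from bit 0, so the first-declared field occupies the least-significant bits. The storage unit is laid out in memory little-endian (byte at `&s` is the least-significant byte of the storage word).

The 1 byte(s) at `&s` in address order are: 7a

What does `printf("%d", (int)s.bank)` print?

[0]=0x7a (little-endian) → word 0x7a
rsvd:1 @ bit 0 → (0x7a>>0)&0x1 = 0x0
bank:7 @ bit 1 → (0x7a>>1)&0x7f = 0x3d  ←

61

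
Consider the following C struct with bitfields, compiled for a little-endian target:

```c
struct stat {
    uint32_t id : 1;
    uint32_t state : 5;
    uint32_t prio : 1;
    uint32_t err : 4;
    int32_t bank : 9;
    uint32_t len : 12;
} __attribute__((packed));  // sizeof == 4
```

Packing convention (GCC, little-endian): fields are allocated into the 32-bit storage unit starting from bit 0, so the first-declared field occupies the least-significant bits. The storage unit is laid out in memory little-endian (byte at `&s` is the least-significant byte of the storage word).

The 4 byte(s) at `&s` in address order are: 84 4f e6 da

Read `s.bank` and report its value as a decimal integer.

[0]=0x84 [1]=0x4f [2]=0xe6 [3]=0xda (little-endian) → word 0xdae64f84
id:1 @ bit 0 → (0xdae64f84>>0)&0x1 = 0x0
state:5 @ bit 1 → (0xdae64f84>>1)&0x1f = 0x2
prio:1 @ bit 6 → (0xdae64f84>>6)&0x1 = 0x0
err:4 @ bit 7 → (0xdae64f84>>7)&0xf = 0xf
bank:9 @ bit 11 → (0xdae64f84>>11)&0x1ff = 0xc9  ←
len:12 @ bit 20 → (0xdae64f84>>20)&0xfff = 0xdae
bank signed 9b, MSB=0: value = 201

201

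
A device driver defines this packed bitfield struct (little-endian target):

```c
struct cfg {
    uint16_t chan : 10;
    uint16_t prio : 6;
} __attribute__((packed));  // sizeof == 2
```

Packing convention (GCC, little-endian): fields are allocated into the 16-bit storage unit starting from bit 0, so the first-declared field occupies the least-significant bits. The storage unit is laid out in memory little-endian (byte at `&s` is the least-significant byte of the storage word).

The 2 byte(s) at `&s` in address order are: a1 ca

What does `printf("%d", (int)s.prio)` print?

[0]=0xa1 [1]=0xca (little-endian) → word 0xcaa1
chan:10 @ bit 0 → (0xcaa1>>0)&0x3ff = 0x2a1
prio:6 @ bit 10 → (0xcaa1>>10)&0x3f = 0x32  ←

50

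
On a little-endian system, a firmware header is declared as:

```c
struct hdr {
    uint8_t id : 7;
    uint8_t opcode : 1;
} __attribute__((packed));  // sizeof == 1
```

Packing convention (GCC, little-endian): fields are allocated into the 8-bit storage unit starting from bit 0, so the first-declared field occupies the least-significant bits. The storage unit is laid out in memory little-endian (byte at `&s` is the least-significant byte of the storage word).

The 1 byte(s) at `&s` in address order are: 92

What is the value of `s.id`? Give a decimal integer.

18

[0]=0x92 (little-endian) → word 0x92
id [0+:7] = (word>>0) & 0x7f = 18  ←
opcode [7+:1] = (word>>7) & 0x1 = 1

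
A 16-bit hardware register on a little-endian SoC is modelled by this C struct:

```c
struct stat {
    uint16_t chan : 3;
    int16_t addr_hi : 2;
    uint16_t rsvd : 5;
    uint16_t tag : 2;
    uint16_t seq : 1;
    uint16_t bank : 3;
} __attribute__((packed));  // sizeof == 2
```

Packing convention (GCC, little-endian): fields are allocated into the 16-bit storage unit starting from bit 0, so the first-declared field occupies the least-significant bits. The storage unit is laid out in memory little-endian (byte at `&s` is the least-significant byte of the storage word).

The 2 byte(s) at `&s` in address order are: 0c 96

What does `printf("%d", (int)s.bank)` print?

[0]=0x0c [1]=0x96 (little-endian) → word 0x960c
chan:3 @ bit 0 → (0x960c>>0)&0x7 = 0x4
addr_hi:2 @ bit 3 → (0x960c>>3)&0x3 = 0x1
rsvd:5 @ bit 5 → (0x960c>>5)&0x1f = 0x10
tag:2 @ bit 10 → (0x960c>>10)&0x3 = 0x1
seq:1 @ bit 12 → (0x960c>>12)&0x1 = 0x1
bank:3 @ bit 13 → (0x960c>>13)&0x7 = 0x4  ←

4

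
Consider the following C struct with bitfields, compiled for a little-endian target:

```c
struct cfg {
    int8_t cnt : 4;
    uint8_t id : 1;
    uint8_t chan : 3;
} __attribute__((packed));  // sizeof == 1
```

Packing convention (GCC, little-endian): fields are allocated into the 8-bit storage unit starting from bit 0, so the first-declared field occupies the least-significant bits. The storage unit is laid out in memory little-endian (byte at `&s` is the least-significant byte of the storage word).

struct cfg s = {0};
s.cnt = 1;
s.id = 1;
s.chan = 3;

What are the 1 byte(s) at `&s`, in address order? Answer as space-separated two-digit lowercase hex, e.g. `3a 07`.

71

cnt (4b) val=1 bits=0x1 at bit 0: 0x01
id (1b) val=1 bits=0x1 at bit 4: 0x11
chan (3b) val=3 bits=0x3 at bit 5: 0x71
word = 0x71 → little-endian bytes:
  [0]=0x71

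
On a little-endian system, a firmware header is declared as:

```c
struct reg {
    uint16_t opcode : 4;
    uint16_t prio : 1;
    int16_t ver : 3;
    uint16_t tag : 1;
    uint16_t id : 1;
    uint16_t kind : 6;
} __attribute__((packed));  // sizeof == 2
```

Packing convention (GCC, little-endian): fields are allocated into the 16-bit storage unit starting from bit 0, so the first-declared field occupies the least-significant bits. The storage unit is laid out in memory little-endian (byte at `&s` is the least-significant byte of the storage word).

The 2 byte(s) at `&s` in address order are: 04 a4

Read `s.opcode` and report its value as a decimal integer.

4

[0]=0x04 [1]=0xa4 (little-endian) → word 0xa404
opcode [0+:4] = (word>>0) & 0xf = 4  ←
prio [4+:1] = (word>>4) & 0x1 = 0
ver [5+:3] = (word>>5) & 0x7 = 0
tag [8+:1] = (word>>8) & 0x1 = 0
id [9+:1] = (word>>9) & 0x1 = 0
kind [10+:6] = (word>>10) & 0x3f = 41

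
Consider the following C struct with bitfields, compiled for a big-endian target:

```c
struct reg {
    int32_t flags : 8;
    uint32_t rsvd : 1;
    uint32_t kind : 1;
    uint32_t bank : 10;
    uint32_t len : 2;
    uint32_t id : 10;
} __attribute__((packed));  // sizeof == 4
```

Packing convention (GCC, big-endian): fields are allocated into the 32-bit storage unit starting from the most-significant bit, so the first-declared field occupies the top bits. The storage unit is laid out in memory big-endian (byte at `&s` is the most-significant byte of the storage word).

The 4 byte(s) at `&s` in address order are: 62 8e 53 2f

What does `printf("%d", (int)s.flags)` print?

[0]=0x62 [1]=0x8e [2]=0x53 [3]=0x2f (big-endian) → word 0x628e532f
flags [24+:8] = (word>>24) & 0xff = 98  ←
rsvd [23+:1] = (word>>23) & 0x1 = 1
kind [22+:1] = (word>>22) & 0x1 = 0
bank [12+:10] = (word>>12) & 0x3ff = 229
len [10+:2] = (word>>10) & 0x3 = 0
id [0+:10] = (word>>0) & 0x3ff = 815
flags signed 8b, MSB=0: value = 98

98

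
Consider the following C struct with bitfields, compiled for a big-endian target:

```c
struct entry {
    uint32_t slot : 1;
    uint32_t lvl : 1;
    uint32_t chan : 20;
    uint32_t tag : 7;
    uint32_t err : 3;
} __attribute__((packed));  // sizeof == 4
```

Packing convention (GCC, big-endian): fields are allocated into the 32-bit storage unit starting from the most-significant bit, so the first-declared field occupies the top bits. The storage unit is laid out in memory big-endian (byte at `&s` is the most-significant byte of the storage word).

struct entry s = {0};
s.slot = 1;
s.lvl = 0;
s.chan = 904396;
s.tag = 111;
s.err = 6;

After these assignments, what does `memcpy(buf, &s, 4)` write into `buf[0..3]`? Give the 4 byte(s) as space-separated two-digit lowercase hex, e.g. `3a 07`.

b7 33 33 7e

[31+:1] slot=1 & 0x1 = 0x1; word=0x80000000
[30+:1] lvl=0 & 0x1 = 0x0; word=0x80000000
[10+:20] chan=904396 & 0xfffff = 0xdcccc; word=0xb7333000
[3+:7] tag=111 & 0x7f = 0x6f; word=0xb7333378
[0+:3] err=6 & 0x7 = 0x6; word=0xb733337e
word = 0xb733337e → big-endian bytes:
  [0]=0xb7  [1]=0x33  [2]=0x33  [3]=0x7e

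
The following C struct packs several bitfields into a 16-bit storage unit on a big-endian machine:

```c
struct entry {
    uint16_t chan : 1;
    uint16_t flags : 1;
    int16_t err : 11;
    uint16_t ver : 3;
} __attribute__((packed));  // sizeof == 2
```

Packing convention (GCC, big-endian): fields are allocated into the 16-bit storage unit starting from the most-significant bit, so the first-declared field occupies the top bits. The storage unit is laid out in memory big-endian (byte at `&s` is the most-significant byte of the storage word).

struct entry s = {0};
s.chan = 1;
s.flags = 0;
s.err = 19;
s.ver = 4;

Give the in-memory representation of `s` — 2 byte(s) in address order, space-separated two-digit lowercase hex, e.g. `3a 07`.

chan:1 = 1 → 0x1 << 15 → word 0x8000
flags:1 = 0 → 0x0 << 14 → word 0x8000
err:11 = 19 → 0x13 << 3 → word 0x8098
ver:3 = 4 → 0x4 << 0 → word 0x809c
word = 0x809c → big-endian bytes:
  [0]=0x80  [1]=0x9c

80 9c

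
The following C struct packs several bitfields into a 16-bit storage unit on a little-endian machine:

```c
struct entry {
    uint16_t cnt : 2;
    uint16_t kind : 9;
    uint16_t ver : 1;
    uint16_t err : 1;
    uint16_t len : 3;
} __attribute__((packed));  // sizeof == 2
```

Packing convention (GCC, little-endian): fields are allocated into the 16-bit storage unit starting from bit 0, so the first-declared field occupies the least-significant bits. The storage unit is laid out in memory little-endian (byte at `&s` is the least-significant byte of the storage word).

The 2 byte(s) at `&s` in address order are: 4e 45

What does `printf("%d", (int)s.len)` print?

2

[0]=0x4e [1]=0x45 (little-endian) → word 0x454e
cnt:2 @ bit 0 → (0x454e>>0)&0x3 = 0x2
kind:9 @ bit 2 → (0x454e>>2)&0x1ff = 0x153
ver:1 @ bit 11 → (0x454e>>11)&0x1 = 0x0
err:1 @ bit 12 → (0x454e>>12)&0x1 = 0x0
len:3 @ bit 13 → (0x454e>>13)&0x7 = 0x2  ←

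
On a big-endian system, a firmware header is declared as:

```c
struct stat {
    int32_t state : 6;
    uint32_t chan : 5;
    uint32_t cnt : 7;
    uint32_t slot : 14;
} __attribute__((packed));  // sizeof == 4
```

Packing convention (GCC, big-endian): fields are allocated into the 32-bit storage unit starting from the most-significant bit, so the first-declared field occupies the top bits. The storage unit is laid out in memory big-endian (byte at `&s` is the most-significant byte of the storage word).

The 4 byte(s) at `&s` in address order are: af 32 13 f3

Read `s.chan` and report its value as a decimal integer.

25

[0]=0xaf [1]=0x32 [2]=0x13 [3]=0xf3 (big-endian) → word 0xaf3213f3
state:6 @ bit 26 → (0xaf3213f3>>26)&0x3f = 0x2b
chan:5 @ bit 21 → (0xaf3213f3>>21)&0x1f = 0x19  ←
cnt:7 @ bit 14 → (0xaf3213f3>>14)&0x7f = 0x48
slot:14 @ bit 0 → (0xaf3213f3>>0)&0x3fff = 0x13f3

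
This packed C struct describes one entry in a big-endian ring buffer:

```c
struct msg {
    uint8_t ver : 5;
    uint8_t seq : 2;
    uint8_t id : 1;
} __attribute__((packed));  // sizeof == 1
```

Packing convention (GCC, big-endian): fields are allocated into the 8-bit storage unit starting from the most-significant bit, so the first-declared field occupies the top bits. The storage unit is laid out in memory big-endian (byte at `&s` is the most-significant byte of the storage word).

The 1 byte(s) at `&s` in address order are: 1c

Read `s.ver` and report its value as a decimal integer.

3

[0]=0x1c (big-endian) → word 0x1c
ver:5 @ bit 3 → (0x1c>>3)&0x1f = 0x3  ←
seq:2 @ bit 1 → (0x1c>>1)&0x3 = 0x2
id:1 @ bit 0 → (0x1c>>0)&0x1 = 0x0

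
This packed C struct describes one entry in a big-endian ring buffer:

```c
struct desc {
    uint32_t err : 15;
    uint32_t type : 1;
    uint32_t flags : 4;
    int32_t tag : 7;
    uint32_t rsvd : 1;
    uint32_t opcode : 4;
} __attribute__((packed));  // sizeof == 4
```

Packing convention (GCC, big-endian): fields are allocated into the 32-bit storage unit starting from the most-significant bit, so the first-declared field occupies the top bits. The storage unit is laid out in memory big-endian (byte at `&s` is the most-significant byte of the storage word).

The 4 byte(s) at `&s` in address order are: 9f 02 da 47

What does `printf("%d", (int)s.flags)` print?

13

[0]=0x9f [1]=0x02 [2]=0xda [3]=0x47 (big-endian) → word 0x9f02da47
err [17+:15] = (word>>17) & 0x7fff = 20353
type [16+:1] = (word>>16) & 0x1 = 0
flags [12+:4] = (word>>12) & 0xf = 13  ←
tag [5+:7] = (word>>5) & 0x7f = 82
rsvd [4+:1] = (word>>4) & 0x1 = 0
opcode [0+:4] = (word>>0) & 0xf = 7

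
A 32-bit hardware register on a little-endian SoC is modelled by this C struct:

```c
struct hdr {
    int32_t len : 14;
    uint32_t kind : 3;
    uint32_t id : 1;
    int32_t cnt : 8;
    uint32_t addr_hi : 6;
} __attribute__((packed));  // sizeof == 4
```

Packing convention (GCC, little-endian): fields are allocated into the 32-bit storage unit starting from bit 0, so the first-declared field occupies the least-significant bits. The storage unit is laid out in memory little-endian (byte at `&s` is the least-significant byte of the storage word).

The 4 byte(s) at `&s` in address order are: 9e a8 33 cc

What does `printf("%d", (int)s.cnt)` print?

[0]=0x9e [1]=0xa8 [2]=0x33 [3]=0xcc (little-endian) → word 0xcc33a89e
len [0+:14] = (word>>0) & 0x3fff = 10398
kind [14+:3] = (word>>14) & 0x7 = 6
id [17+:1] = (word>>17) & 0x1 = 1
cnt [18+:8] = (word>>18) & 0xff = 12  ←
addr_hi [26+:6] = (word>>26) & 0x3f = 51
cnt signed 8b, MSB=0: value = 12

12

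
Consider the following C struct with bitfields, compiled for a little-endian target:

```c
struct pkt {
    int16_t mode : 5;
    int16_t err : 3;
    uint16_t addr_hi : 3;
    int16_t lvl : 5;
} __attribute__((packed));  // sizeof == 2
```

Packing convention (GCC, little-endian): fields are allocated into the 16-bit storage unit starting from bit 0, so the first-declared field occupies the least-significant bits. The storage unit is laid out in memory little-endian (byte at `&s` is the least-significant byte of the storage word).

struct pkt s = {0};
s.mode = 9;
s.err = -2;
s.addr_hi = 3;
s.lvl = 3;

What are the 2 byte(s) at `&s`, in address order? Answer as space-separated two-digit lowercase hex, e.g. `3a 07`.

c9 1b

[0+:5] mode=9 & 0x1f = 0x9; word=0x0009
[5+:3] err=-2 & 0x7 = 0x6; word=0x00c9
[8+:3] addr_hi=3 & 0x7 = 0x3; word=0x03c9
[11+:5] lvl=3 & 0x1f = 0x3; word=0x1bc9
word = 0x1bc9 → little-endian bytes:
  [0]=0xc9  [1]=0x1b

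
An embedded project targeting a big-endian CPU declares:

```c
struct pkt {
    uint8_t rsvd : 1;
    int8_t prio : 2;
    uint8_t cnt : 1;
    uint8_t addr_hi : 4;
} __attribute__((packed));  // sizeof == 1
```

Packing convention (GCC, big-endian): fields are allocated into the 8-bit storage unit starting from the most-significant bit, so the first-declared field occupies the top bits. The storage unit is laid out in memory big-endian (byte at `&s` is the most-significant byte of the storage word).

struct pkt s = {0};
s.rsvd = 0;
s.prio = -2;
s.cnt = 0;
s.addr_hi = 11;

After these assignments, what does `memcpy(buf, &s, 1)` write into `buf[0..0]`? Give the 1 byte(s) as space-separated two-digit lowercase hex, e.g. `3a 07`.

rsvd:1 = 0 → 0x0 << 7 → word 0x00
prio:2 = -2 → 0x2 << 5 → word 0x40
cnt:1 = 0 → 0x0 << 4 → word 0x40
addr_hi:4 = 11 → 0xb << 0 → word 0x4b
word = 0x4b → big-endian bytes:
  [0]=0x4b

4b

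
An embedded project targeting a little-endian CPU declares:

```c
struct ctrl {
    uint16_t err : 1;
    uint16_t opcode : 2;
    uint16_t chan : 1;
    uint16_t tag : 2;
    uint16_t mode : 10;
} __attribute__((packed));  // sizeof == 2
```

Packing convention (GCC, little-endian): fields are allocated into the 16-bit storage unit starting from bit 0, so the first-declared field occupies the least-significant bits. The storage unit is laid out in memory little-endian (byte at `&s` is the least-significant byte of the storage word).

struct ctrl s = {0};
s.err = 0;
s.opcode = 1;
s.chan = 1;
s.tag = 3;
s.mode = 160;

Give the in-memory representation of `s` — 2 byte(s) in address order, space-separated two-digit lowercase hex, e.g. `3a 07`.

3a 28

err:1 = 0 → 0x0 << 0 → word 0x0000
opcode:2 = 1 → 0x1 << 1 → word 0x0002
chan:1 = 1 → 0x1 << 3 → word 0x000a
tag:2 = 3 → 0x3 << 4 → word 0x003a
mode:10 = 160 → 0xa0 << 6 → word 0x283a
word = 0x283a → little-endian bytes:
  [0]=0x3a  [1]=0x28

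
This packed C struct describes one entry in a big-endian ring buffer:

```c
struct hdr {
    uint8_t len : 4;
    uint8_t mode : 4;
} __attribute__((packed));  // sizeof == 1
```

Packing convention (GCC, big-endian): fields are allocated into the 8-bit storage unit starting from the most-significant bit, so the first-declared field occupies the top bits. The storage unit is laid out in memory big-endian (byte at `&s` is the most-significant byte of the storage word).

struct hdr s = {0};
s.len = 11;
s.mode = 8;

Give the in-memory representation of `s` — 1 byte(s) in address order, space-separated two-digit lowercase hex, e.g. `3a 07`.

b8

len (4b) val=11 bits=0xb at bit 4: 0xb0
mode (4b) val=8 bits=0x8 at bit 0: 0xb8
word = 0xb8 → big-endian bytes:
  [0]=0xb8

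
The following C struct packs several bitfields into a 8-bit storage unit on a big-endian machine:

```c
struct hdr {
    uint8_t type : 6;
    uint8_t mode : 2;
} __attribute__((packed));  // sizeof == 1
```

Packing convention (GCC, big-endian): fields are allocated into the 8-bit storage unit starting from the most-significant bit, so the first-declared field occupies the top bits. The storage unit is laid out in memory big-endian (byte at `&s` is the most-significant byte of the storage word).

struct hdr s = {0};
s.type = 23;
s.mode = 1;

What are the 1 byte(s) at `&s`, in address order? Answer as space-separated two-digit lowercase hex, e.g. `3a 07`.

type:6 = 23 → 0x17 << 2 → word 0x5c
mode:2 = 1 → 0x1 << 0 → word 0x5d
word = 0x5d → big-endian bytes:
  [0]=0x5d

5d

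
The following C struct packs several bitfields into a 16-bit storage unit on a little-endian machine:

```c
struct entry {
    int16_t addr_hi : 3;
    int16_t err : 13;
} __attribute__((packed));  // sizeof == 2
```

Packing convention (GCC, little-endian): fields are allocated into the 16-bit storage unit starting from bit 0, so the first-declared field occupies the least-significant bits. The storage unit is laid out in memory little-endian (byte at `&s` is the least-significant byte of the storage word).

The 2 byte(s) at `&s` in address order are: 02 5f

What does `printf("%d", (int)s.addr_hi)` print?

2

[0]=0x02 [1]=0x5f (little-endian) → word 0x5f02
addr_hi [0+:3] = (word>>0) & 0x7 = 2  ←
err [3+:13] = (word>>3) & 0x1fff = 3040
addr_hi signed 3b, MSB=0: value = 2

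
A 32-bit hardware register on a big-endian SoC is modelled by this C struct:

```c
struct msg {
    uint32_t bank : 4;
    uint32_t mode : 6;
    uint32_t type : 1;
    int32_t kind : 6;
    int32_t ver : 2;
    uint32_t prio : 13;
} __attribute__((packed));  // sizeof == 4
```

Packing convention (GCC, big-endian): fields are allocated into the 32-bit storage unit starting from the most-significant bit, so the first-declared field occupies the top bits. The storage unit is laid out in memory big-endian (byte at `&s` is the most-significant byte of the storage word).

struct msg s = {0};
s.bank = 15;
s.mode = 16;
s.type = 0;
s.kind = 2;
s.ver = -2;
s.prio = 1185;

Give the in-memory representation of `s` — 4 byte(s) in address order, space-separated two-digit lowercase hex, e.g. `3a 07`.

f4 01 44 a1

bank (4b) val=15 bits=0xf at bit 28: 0xf0000000
mode (6b) val=16 bits=0x10 at bit 22: 0xf4000000
type (1b) val=0 bits=0x0 at bit 21: 0xf4000000
kind (6b) val=2 bits=0x2 at bit 15: 0xf4010000
ver (2b) val=-2 bits=0x2 at bit 13: 0xf4014000
prio (13b) val=1185 bits=0x4a1 at bit 0: 0xf40144a1
word = 0xf40144a1 → big-endian bytes:
  [0]=0xf4  [1]=0x01  [2]=0x44  [3]=0xa1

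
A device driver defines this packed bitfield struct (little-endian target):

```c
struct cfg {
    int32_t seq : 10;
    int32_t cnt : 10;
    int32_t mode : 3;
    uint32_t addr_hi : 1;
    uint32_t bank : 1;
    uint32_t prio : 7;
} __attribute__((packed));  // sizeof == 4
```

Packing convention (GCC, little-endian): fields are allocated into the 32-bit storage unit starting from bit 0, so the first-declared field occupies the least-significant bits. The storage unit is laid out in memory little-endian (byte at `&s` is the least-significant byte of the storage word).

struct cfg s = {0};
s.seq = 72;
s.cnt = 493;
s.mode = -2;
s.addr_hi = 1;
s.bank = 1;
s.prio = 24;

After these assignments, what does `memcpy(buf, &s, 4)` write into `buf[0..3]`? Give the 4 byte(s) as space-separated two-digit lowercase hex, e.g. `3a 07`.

48 b4 e7 31

[0+:10] seq=72 & 0x3ff = 0x48; word=0x00000048
[10+:10] cnt=493 & 0x3ff = 0x1ed; word=0x0007b448
[20+:3] mode=-2 & 0x7 = 0x6; word=0x0067b448
[23+:1] addr_hi=1 & 0x1 = 0x1; word=0x00e7b448
[24+:1] bank=1 & 0x1 = 0x1; word=0x01e7b448
[25+:7] prio=24 & 0x7f = 0x18; word=0x31e7b448
word = 0x31e7b448 → little-endian bytes:
  [0]=0x48  [1]=0xb4  [2]=0xe7  [3]=0x31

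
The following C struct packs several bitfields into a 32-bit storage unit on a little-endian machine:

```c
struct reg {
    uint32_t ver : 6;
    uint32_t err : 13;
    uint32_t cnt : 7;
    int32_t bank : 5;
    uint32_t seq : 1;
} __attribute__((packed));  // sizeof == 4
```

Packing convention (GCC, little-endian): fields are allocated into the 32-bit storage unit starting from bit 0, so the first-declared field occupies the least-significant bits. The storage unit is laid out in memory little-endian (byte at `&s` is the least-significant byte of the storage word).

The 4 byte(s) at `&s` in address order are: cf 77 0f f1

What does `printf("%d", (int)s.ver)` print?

[0]=0xcf [1]=0x77 [2]=0x0f [3]=0xf1 (little-endian) → word 0xf10f77cf
ver:6 @ bit 0 → (0xf10f77cf>>0)&0x3f = 0xf  ←
err:13 @ bit 6 → (0xf10f77cf>>6)&0x1fff = 0x1ddf
cnt:7 @ bit 19 → (0xf10f77cf>>19)&0x7f = 0x21
bank:5 @ bit 26 → (0xf10f77cf>>26)&0x1f = 0x1c
seq:1 @ bit 31 → (0xf10f77cf>>31)&0x1 = 0x1

15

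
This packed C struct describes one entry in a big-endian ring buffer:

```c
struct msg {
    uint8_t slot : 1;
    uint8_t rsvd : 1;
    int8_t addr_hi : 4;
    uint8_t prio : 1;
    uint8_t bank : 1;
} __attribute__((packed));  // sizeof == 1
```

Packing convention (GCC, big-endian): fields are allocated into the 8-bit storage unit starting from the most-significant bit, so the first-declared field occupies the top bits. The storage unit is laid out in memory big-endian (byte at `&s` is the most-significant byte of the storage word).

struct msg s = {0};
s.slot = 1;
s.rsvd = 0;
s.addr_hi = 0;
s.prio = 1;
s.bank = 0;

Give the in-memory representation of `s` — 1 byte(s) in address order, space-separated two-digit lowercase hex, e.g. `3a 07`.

[7+:1] slot=1 & 0x1 = 0x1; word=0x80
[6+:1] rsvd=0 & 0x1 = 0x0; word=0x80
[2+:4] addr_hi=0 & 0xf = 0x0; word=0x80
[1+:1] prio=1 & 0x1 = 0x1; word=0x82
[0+:1] bank=0 & 0x1 = 0x0; word=0x82
word = 0x82 → big-endian bytes:
  [0]=0x82

82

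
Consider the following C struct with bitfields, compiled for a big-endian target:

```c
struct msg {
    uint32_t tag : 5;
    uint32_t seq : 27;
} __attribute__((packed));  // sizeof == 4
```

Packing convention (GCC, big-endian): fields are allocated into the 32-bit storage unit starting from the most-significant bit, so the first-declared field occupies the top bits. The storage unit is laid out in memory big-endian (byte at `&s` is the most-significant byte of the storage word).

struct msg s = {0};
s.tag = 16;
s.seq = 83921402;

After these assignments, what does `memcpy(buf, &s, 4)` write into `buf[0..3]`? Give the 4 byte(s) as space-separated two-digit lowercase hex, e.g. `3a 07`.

85 00 89 fa

[27+:5] tag=16 & 0x1f = 0x10; word=0x80000000
[0+:27] seq=83921402 & 0x7ffffff = 0x50089fa; word=0x850089fa
word = 0x850089fa → big-endian bytes:
  [0]=0x85  [1]=0x00  [2]=0x89  [3]=0xfa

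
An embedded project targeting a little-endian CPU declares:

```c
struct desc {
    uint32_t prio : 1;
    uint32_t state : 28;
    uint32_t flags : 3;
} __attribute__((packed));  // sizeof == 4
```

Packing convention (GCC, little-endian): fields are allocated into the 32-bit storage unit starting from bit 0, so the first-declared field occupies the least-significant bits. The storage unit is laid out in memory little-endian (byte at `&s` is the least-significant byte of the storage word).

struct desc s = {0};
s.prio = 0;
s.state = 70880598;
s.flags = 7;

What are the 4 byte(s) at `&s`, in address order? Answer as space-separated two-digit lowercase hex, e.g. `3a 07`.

ac 1a 73 e8

prio (1b) val=0 bits=0x0 at bit 0: 0x00000000
state (28b) val=70880598 bits=0x4398d56 at bit 1: 0x08731aac
flags (3b) val=7 bits=0x7 at bit 29: 0xe8731aac
word = 0xe8731aac → little-endian bytes:
  [0]=0xac  [1]=0x1a  [2]=0x73  [3]=0xe8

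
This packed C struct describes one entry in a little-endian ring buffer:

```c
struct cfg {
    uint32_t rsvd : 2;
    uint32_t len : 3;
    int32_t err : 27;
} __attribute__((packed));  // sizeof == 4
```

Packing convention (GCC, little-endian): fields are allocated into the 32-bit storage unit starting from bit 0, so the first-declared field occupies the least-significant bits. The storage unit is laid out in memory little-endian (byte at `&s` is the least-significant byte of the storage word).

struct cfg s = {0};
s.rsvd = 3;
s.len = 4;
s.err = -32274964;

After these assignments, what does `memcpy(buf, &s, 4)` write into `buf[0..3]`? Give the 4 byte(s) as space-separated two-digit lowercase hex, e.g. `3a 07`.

[0+:2] rsvd=3 & 0x3 = 0x3; word=0x00000003
[2+:3] len=4 & 0x7 = 0x4; word=0x00000013
[5+:27] err=-32274964 & 0x7ffffff = 0x61385ec; word=0xc270bd93
word = 0xc270bd93 → little-endian bytes:
  [0]=0x93  [1]=0xbd  [2]=0x70  [3]=0xc2

93 bd 70 c2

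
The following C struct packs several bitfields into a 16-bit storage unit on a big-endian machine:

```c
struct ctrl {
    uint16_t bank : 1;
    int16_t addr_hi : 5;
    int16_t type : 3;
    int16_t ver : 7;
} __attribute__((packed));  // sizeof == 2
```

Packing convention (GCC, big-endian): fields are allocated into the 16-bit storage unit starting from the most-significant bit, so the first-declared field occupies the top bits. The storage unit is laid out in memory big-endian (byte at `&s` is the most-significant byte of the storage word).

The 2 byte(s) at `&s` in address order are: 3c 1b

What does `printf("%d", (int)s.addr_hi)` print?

[0]=0x3c [1]=0x1b (big-endian) → word 0x3c1b
bank [15+:1] = (word>>15) & 0x1 = 0
addr_hi [10+:5] = (word>>10) & 0x1f = 15  ←
type [7+:3] = (word>>7) & 0x7 = 0
ver [0+:7] = (word>>0) & 0x7f = 27
addr_hi signed 5b, MSB=0: value = 15

15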